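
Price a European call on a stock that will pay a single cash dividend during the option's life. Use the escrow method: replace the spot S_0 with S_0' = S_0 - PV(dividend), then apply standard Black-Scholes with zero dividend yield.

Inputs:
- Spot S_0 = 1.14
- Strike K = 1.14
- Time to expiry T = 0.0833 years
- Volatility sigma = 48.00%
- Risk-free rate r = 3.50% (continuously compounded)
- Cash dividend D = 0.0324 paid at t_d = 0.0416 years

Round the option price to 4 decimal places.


Answer: Price = 0.0485

Derivation:
PV(D) = D * exp(-r * t_d) = 0.0324 * 0.99854506 = 0.03235286
S_0' = S_0 - PV(D) = 1.1400 - 0.03235286 = 1.10764714
d1 = (ln(S_0'/K) + (r + sigma^2/2)*T) / (sigma*sqrt(T)) = -0.11750368
d2 = d1 - sigma*sqrt(T) = -0.25604003
exp(-rT) = 0.99708875
N(d1) = 0.45323047; N(d2) = 0.39895997
C = S_0' * N(d1) - K * exp(-rT) * N(d2) = 1.10764714 * 0.45323047 - 1.1400 * 0.99708875 * 0.39895997 = 0.0485


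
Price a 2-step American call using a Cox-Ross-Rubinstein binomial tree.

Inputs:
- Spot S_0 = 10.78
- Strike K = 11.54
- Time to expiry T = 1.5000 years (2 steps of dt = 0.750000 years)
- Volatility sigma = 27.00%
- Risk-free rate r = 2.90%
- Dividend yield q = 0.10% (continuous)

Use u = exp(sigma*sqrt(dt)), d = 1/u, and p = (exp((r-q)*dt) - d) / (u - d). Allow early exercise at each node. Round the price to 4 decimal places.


dt = T/N = 0.750000
u = exp(sigma*sqrt(dt)) = 1.263426; d = 1/u = 0.791499
p = (exp((r-q)*dt) - d) / (u - d) = 0.486777
Discount per step: exp(-r*dt) = 0.978485
Stock lattice S(k, i) with i counting down-moves:
  k=0: S(0,0) = 10.7800
  k=1: S(1,0) = 13.6197; S(1,1) = 8.5324
  k=2: S(2,0) = 17.2075; S(2,1) = 10.7800; S(2,2) = 6.7534
Terminal payoffs V(N, i) = max(S_T - K, 0):
  V(2,0) = 5.667516; V(2,1) = 0.000000; V(2,2) = 0.000000
Backward induction: V(k, i) = exp(-r*dt) * [p * V(k+1, i) + (1-p) * V(k+1, i+1)]; then take max(V_cont, immediate exercise) for American.
  V(1,0) = exp(-r*dt) * [p*5.667516 + (1-p)*0.000000] = 2.699461; exercise = 2.079729; V(1,0) = max -> 2.699461
  V(1,1) = exp(-r*dt) * [p*0.000000 + (1-p)*0.000000] = 0.000000; exercise = 0.000000; V(1,1) = max -> 0.000000
  V(0,0) = exp(-r*dt) * [p*2.699461 + (1-p)*0.000000] = 1.285764; exercise = 0.000000; V(0,0) = max -> 1.285764

Answer: Price = V(0,0) = 1.2858


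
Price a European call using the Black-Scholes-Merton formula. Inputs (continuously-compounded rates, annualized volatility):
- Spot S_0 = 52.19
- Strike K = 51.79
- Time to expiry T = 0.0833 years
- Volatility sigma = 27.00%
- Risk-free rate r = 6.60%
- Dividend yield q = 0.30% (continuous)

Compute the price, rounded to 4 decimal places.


d1 = (ln(S/K) + (r - q + 0.5*sigma^2) * T) / (sigma * sqrt(T)) = 0.20503898
d2 = d1 - sigma * sqrt(T) = 0.12711228
exp(-rT) = 0.99451729; exp(-qT) = 0.99975013
C = S_0 * exp(-qT) * N(d1) - K * exp(-rT) * N(d2)
N(d1) = 0.58122916; N(d2) = 0.55057423
C = 52.1900 * 0.99975013 * 0.58122916 - 51.7900 * 0.99451729 * 0.55057423 = 1.9689

Answer: Price = 1.9689


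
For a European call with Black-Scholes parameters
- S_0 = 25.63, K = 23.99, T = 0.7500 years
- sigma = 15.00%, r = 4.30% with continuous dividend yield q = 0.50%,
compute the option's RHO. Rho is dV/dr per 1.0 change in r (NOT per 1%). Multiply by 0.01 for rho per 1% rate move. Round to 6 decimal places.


Answer: Rho = 13.004963

Derivation:
d1 = 0.7933867611; d2 = 0.6634829506
phi(d1) = 0.2912218854; exp(-qT) = 0.9962570225; exp(-rT) = 0.9682644857
N(d2) = 0.7464893523
Rho = K*T*exp(-rT)*N(d2) = 23.9900 * 0.7500 * 0.9682644857 * 0.7464893523 = 13.004963


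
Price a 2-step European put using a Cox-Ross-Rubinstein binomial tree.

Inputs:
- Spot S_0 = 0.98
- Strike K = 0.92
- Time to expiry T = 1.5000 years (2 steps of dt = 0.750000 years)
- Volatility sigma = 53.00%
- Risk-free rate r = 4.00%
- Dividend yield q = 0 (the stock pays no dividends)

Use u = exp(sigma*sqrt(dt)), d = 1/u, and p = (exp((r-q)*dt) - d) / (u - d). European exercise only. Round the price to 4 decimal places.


dt = T/N = 0.750000
u = exp(sigma*sqrt(dt)) = 1.582480; d = 1/u = 0.631919
p = (exp((r-q)*dt) - d) / (u - d) = 0.419263
Discount per step: exp(-r*dt) = 0.970446
Stock lattice S(k, i) with i counting down-moves:
  k=0: S(0,0) = 0.9800
  k=1: S(1,0) = 1.5508; S(1,1) = 0.6193
  k=2: S(2,0) = 2.4542; S(2,1) = 0.9800; S(2,2) = 0.3913
Terminal payoffs V(N, i) = max(K - S_T, 0):
  V(2,0) = 0.000000; V(2,1) = 0.000000; V(2,2) = 0.528664
Backward induction: V(k, i) = exp(-r*dt) * [p * V(k+1, i) + (1-p) * V(k+1, i+1)].
  V(1,0) = exp(-r*dt) * [p*0.000000 + (1-p)*0.000000] = 0.000000
  V(1,1) = exp(-r*dt) * [p*0.000000 + (1-p)*0.528664] = 0.297941
  V(0,0) = exp(-r*dt) * [p*0.000000 + (1-p)*0.297941] = 0.167912

Answer: Price = V(0,0) = 0.1679


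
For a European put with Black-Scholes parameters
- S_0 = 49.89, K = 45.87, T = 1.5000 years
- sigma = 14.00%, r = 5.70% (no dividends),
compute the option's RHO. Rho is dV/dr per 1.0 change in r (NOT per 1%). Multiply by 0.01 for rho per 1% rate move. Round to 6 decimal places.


d1 = 1.0743302985; d2 = 0.9028660165
phi(d1) = 0.2240174500; exp(-qT) = 1.0000000000; exp(-rT) = 0.9180531431
N(-d2) = 0.1832985044
Rho = -K*T*exp(-rT)*N(-d2) = -45.8700 * 1.5000 * 0.9180531431 * 0.1832985044 = -11.578352

Answer: Rho = -11.578352


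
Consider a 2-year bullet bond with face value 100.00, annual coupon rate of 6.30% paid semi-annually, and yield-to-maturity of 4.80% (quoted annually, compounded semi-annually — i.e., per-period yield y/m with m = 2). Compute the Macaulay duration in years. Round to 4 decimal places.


Answer: Macaulay duration = 1.9116 years

Derivation:
Coupon per period c = face * coupon_rate / m = 3.150000
Periods per year m = 2; per-period yield y/m = 0.024000
Number of cashflows N = 4
Cashflows (t years, CF_t, discount factor 1/(1+y/m)^(m*t), PV):
  t = 0.5000: CF_t = 3.150000, DF = 0.976562, PV = 3.076172
  t = 1.0000: CF_t = 3.150000, DF = 0.953674, PV = 3.004074
  t = 1.5000: CF_t = 3.150000, DF = 0.931323, PV = 2.933666
  t = 2.0000: CF_t = 103.150000, DF = 0.909495, PV = 93.814378
Price P = sum_t PV_t = 102.828291
Macaulay numerator sum_t t * PV_t:
  t * PV_t at t = 0.5000: 1.538086
  t * PV_t at t = 1.0000: 3.004074
  t * PV_t at t = 1.5000: 4.400499
  t * PV_t at t = 2.0000: 187.628757
Macaulay duration D = (sum_t t * PV_t) / P = 196.571416 / 102.828291 = 1.911647


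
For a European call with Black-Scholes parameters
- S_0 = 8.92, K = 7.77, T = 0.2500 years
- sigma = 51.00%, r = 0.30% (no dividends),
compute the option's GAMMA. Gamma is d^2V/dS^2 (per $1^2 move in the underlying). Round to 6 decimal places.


Answer: Gamma = 0.139967

Derivation:
d1 = 0.6717187538; d2 = 0.4167187538
phi(d1) = 0.3183698329; exp(-qT) = 1.0000000000; exp(-rT) = 0.9992502812
Gamma = exp(-qT) * phi(d1) / (S * sigma * sqrt(T)) = 1.0000000000 * 0.3183698329 / (8.9200 * 0.5100 * 0.5000000000) = 0.139967


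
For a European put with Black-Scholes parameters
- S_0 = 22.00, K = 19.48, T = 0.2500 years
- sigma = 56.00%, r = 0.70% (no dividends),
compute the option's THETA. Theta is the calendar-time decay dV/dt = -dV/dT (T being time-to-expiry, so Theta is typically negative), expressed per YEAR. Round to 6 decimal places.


Answer: Theta = -4.100327

Derivation:
d1 = 0.5807291255; d2 = 0.3007291255
phi(d1) = 0.3370372934; exp(-qT) = 1.0000000000; exp(-rT) = 0.9982515304
Theta = -S*exp(-qT)*phi(d1)*sigma/(2*sqrt(T)) + r*K*exp(-rT)*N(-d2) - q*S*exp(-qT)*N(-d1)
N(-d1) = 0.2807115144; N(-d2) = 0.3818105287; sqrt(T) = 0.5000000000
Term 1 = -22.0000 * 1.0000000000 * 0.3370372934 * 0.5600 / (2 * 0.5000000000) = -4.1522994547
Term 2 = 0.0070 * 19.4800 * 0.9982515304 * 0.3818105287 = 0.0519726519
Term 3 = 0 (no dividend yield, q = 0)
Theta = -4.1522994547 + (0.0519726519) + (0.0000000000) = -4.100327


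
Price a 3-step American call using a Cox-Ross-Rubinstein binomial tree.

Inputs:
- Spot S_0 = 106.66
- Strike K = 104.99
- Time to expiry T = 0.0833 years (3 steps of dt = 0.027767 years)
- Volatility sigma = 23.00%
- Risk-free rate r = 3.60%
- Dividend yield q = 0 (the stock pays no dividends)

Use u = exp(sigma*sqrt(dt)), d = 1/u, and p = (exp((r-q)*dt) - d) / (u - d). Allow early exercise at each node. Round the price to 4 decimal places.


dt = T/N = 0.027767
u = exp(sigma*sqrt(dt)) = 1.039070; d = 1/u = 0.962399
p = (exp((r-q)*dt) - d) / (u - d) = 0.503464
Discount per step: exp(-r*dt) = 0.999001
Stock lattice S(k, i) with i counting down-moves:
  k=0: S(0,0) = 106.6600
  k=1: S(1,0) = 110.8272; S(1,1) = 102.6495
  k=2: S(2,0) = 115.1571; S(2,1) = 106.6600; S(2,2) = 98.7899
  k=3: S(3,0) = 119.6563; S(3,1) = 110.8272; S(3,2) = 102.6495; S(3,3) = 95.0753
Terminal payoffs V(N, i) = max(S_T - K, 0):
  V(3,0) = 14.666268; V(3,1) = 5.837160; V(3,2) = 0.000000; V(3,3) = 0.000000
Backward induction: V(k, i) = exp(-r*dt) * [p * V(k+1, i) + (1-p) * V(k+1, i+1)]; then take max(V_cont, immediate exercise) for American.
  V(2,0) = exp(-r*dt) * [p*14.666268 + (1-p)*5.837160] = 10.272025; exercise = 10.167129; V(2,0) = max -> 10.272025
  V(2,1) = exp(-r*dt) * [p*5.837160 + (1-p)*0.000000] = 2.935864; exercise = 1.670000; V(2,1) = max -> 2.935864
  V(2,2) = exp(-r*dt) * [p*0.000000 + (1-p)*0.000000] = 0.000000; exercise = 0.000000; V(2,2) = max -> 0.000000
  V(1,0) = exp(-r*dt) * [p*10.272025 + (1-p)*2.935864] = 6.622733; exercise = 5.837160; V(1,0) = max -> 6.622733
  V(1,1) = exp(-r*dt) * [p*2.935864 + (1-p)*0.000000] = 1.476625; exercise = 0.000000; V(1,1) = max -> 1.476625
  V(0,0) = exp(-r*dt) * [p*6.622733 + (1-p)*1.476625] = 4.063441; exercise = 1.670000; V(0,0) = max -> 4.063441

Answer: Price = V(0,0) = 4.0634


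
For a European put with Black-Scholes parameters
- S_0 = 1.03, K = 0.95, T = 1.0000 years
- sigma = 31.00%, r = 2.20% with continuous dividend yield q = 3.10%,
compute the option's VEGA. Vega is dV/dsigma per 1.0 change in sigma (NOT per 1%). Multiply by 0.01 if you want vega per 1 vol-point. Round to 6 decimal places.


d1 = 0.3867809569; d2 = 0.0767809569
phi(d1) = 0.3701902236; exp(-qT) = 0.9694755731; exp(-rT) = 0.9782402351
Vega = S * exp(-qT) * phi(d1) * sqrt(T) = 1.0300 * 0.9694755731 * 0.3701902236 * 1.0000000000 = 0.369657

Answer: Vega = 0.369657


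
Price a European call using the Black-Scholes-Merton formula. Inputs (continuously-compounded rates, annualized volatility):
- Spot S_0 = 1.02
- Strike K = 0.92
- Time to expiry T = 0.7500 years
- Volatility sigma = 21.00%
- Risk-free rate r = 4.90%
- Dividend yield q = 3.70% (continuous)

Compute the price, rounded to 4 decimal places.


Answer: Price = 0.1332

Derivation:
d1 = (ln(S/K) + (r - q + 0.5*sigma^2) * T) / (sigma * sqrt(T)) = 0.70778599
d2 = d1 - sigma * sqrt(T) = 0.52592066
exp(-rT) = 0.96391708; exp(-qT) = 0.97263149
C = S_0 * exp(-qT) * N(d1) - K * exp(-rT) * N(d2)
N(d1) = 0.76046092; N(d2) = 0.70052833
C = 1.0200 * 0.97263149 * 0.76046092 - 0.9200 * 0.96391708 * 0.70052833 = 0.1332


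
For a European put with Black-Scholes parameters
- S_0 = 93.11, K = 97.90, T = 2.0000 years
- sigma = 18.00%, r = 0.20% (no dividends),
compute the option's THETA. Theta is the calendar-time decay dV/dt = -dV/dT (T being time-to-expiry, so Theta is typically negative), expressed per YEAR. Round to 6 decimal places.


Answer: Theta = -2.239327

Derivation:
d1 = -0.0540738683; d2 = -0.3086323096
phi(d1) = 0.3983594563; exp(-qT) = 1.0000000000; exp(-rT) = 0.9960079893
Theta = -S*exp(-qT)*phi(d1)*sigma/(2*sqrt(T)) + r*K*exp(-rT)*N(-d2) - q*S*exp(-qT)*N(-d1)
N(-d1) = 0.5215618441; N(-d2) = 0.6211993798; sqrt(T) = 1.4142135624
Term 1 = -93.1100 * 1.0000000000 * 0.3983594563 * 0.1800 / (2 * 1.4142135624) = -2.3604726306
Term 2 = 0.0020 * 97.9000 * 0.9960079893 * 0.6211993798 = 0.1211452870
Term 3 = 0 (no dividend yield, q = 0)
Theta = -2.3604726306 + (0.1211452870) + (0.0000000000) = -2.239327


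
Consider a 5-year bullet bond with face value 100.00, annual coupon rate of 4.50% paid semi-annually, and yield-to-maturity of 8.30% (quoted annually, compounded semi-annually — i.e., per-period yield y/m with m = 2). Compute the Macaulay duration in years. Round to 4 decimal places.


Coupon per period c = face * coupon_rate / m = 2.250000
Periods per year m = 2; per-period yield y/m = 0.041500
Number of cashflows N = 10
Cashflows (t years, CF_t, discount factor 1/(1+y/m)^(m*t), PV):
  t = 0.5000: CF_t = 2.250000, DF = 0.960154, PV = 2.160346
  t = 1.0000: CF_t = 2.250000, DF = 0.921895, PV = 2.074264
  t = 1.5000: CF_t = 2.250000, DF = 0.885161, PV = 1.991612
  t = 2.0000: CF_t = 2.250000, DF = 0.849890, PV = 1.912253
  t = 2.5000: CF_t = 2.250000, DF = 0.816025, PV = 1.836057
  t = 3.0000: CF_t = 2.250000, DF = 0.783510, PV = 1.762897
  t = 3.5000: CF_t = 2.250000, DF = 0.752290, PV = 1.692652
  t = 4.0000: CF_t = 2.250000, DF = 0.722314, PV = 1.625206
  t = 4.5000: CF_t = 2.250000, DF = 0.693532, PV = 1.560447
  t = 5.0000: CF_t = 102.250000, DF = 0.665897, PV = 68.087999
Price P = sum_t PV_t = 84.703732
Macaulay numerator sum_t t * PV_t:
  t * PV_t at t = 0.5000: 1.080173
  t * PV_t at t = 1.0000: 2.074264
  t * PV_t at t = 1.5000: 2.987418
  t * PV_t at t = 2.0000: 3.824507
  t * PV_t at t = 2.5000: 4.590142
  t * PV_t at t = 3.0000: 5.288690
  t * PV_t at t = 3.5000: 5.924281
  t * PV_t at t = 4.0000: 6.500823
  t * PV_t at t = 4.5000: 7.022012
  t * PV_t at t = 5.0000: 340.439997
Macaulay duration D = (sum_t t * PV_t) / P = 379.732306 / 84.703732 = 4.483065

Answer: Macaulay duration = 4.4831 years


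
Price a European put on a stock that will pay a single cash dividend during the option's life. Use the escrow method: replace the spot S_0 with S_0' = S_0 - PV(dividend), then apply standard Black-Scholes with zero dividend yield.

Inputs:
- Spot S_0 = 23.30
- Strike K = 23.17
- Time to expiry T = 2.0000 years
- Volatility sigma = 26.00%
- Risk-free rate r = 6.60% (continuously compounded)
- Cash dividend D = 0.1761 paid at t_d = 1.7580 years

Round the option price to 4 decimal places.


Answer: Price = 1.9456

Derivation:
PV(D) = D * exp(-r * t_d) = 0.1761 * 0.89045029 = 0.15680830
S_0' = S_0 - PV(D) = 23.3000 - 0.15680830 = 23.14319170
d1 = (ln(S_0'/K) + (r + sigma^2/2)*T) / (sigma*sqrt(T)) = 0.53969192
d2 = d1 - sigma*sqrt(T) = 0.17199639
exp(-rT) = 0.87634100
N(-d1) = 0.29470476; N(-d2) = 0.43172018
P = K * exp(-rT) * N(-d2) - S_0' * N(-d1) = 23.1700 * 0.87634100 * 0.43172018 - 23.14319170 * 0.29470476 = 1.9456


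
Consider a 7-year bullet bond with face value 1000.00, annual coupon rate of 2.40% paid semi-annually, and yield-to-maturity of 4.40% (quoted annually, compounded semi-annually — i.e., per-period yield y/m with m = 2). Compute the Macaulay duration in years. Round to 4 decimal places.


Coupon per period c = face * coupon_rate / m = 12.000000
Periods per year m = 2; per-period yield y/m = 0.022000
Number of cashflows N = 14
Cashflows (t years, CF_t, discount factor 1/(1+y/m)^(m*t), PV):
  t = 0.5000: CF_t = 12.000000, DF = 0.978474, PV = 11.741683
  t = 1.0000: CF_t = 12.000000, DF = 0.957411, PV = 11.488927
  t = 1.5000: CF_t = 12.000000, DF = 0.936801, PV = 11.241611
  t = 2.0000: CF_t = 12.000000, DF = 0.916635, PV = 10.999620
  t = 2.5000: CF_t = 12.000000, DF = 0.896903, PV = 10.762837
  t = 3.0000: CF_t = 12.000000, DF = 0.877596, PV = 10.531152
  t = 3.5000: CF_t = 12.000000, DF = 0.858704, PV = 10.304454
  t = 4.0000: CF_t = 12.000000, DF = 0.840220, PV = 10.082636
  t = 4.5000: CF_t = 12.000000, DF = 0.822133, PV = 9.865593
  t = 5.0000: CF_t = 12.000000, DF = 0.804435, PV = 9.653222
  t = 5.5000: CF_t = 12.000000, DF = 0.787119, PV = 9.445423
  t = 6.0000: CF_t = 12.000000, DF = 0.770175, PV = 9.242096
  t = 6.5000: CF_t = 12.000000, DF = 0.753596, PV = 9.043147
  t = 7.0000: CF_t = 1012.000000, DF = 0.737373, PV = 746.221867
Price P = sum_t PV_t = 880.624267
Macaulay numerator sum_t t * PV_t:
  t * PV_t at t = 0.5000: 5.870841
  t * PV_t at t = 1.0000: 11.488927
  t * PV_t at t = 1.5000: 16.862417
  t * PV_t at t = 2.0000: 21.999239
  t * PV_t at t = 2.5000: 26.907093
  t * PV_t at t = 3.0000: 31.593455
  t * PV_t at t = 3.5000: 36.065588
  t * PV_t at t = 4.0000: 40.330543
  t * PV_t at t = 4.5000: 44.395167
  t * PV_t at t = 5.0000: 48.266109
  t * PV_t at t = 5.5000: 51.949824
  t * PV_t at t = 6.0000: 55.452579
  t * PV_t at t = 6.5000: 58.780457
  t * PV_t at t = 7.0000: 5223.553069
Macaulay duration D = (sum_t t * PV_t) / P = 5673.515309 / 880.624267 = 6.442606

Answer: Macaulay duration = 6.4426 years


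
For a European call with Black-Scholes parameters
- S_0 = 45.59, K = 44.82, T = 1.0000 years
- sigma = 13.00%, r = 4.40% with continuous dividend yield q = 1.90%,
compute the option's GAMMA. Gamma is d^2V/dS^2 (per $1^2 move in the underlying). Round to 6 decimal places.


Answer: Gamma = 0.061249

Derivation:
d1 = 0.3883378912; d2 = 0.2583378912
phi(d1) = 0.3699669166; exp(-qT) = 0.9811793622; exp(-rT) = 0.9569539575
Gamma = exp(-qT) * phi(d1) / (S * sigma * sqrt(T)) = 0.9811793622 * 0.3699669166 / (45.5900 * 0.1300 * 1.0000000000) = 0.061249


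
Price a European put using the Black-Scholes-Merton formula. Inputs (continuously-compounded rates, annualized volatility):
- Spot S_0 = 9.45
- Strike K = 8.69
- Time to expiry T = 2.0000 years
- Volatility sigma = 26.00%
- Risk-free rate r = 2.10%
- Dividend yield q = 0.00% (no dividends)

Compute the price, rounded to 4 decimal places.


d1 = (ln(S/K) + (r - q + 0.5*sigma^2) * T) / (sigma * sqrt(T)) = 0.52609235
d2 = d1 - sigma * sqrt(T) = 0.15839682
exp(-rT) = 0.95886978; exp(-qT) = 1.00000000
P = K * exp(-rT) * N(-d2) - S_0 * exp(-qT) * N(-d1)
N(-d1) = 0.29941202; N(-d2) = 0.43707206
P = 8.6900 * 0.95886978 * 0.43707206 - 9.4500 * 1.00000000 * 0.29941202 = 0.8125

Answer: Price = 0.8125


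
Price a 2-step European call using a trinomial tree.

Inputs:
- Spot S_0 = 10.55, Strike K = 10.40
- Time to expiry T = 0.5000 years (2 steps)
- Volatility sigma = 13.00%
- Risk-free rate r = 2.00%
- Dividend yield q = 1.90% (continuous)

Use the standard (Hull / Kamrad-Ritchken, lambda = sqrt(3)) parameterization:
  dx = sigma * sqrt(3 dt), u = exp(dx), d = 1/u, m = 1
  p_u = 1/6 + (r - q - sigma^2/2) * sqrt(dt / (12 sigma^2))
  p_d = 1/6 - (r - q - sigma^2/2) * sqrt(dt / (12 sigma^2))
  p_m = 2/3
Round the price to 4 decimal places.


dt = T/N = 0.250000; dx = sigma*sqrt(3*dt) = 0.112583
u = exp(dx) = 1.119165; d = 1/u = 0.893523
p_u = 0.158395, p_m = 0.666667, p_d = 0.174938
Discount per step: exp(-r*dt) = 0.995012
Stock lattice S(k, j) with j the centered position index:
  k=0: S(0,+0) = 10.5500
  k=1: S(1,-1) = 9.4267; S(1,+0) = 10.5500; S(1,+1) = 11.8072
  k=2: S(2,-2) = 8.4229; S(2,-1) = 9.4267; S(2,+0) = 10.5500; S(2,+1) = 11.8072; S(2,+2) = 13.2142
Terminal payoffs V(N, j) = max(S_T - K, 0):
  V(2,-2) = 0.000000; V(2,-1) = 0.000000; V(2,+0) = 0.150000; V(2,+1) = 1.407196; V(2,+2) = 2.814206
Backward induction: V(k, j) = exp(-r*dt) * [p_u * V(k+1, j+1) + p_m * V(k+1, j) + p_d * V(k+1, j-1)]
  V(1,-1) = exp(-r*dt) * [p_u*0.150000 + p_m*0.000000 + p_d*0.000000] = 0.023641
  V(1,+0) = exp(-r*dt) * [p_u*1.407196 + p_m*0.150000 + p_d*0.000000] = 0.321282
  V(1,+1) = exp(-r*dt) * [p_u*2.814206 + p_m*1.407196 + p_d*0.150000] = 1.403094
  V(0,+0) = exp(-r*dt) * [p_u*1.403094 + p_m*0.321282 + p_d*0.023641] = 0.438370

Answer: Price = V(0,0) = 0.4384


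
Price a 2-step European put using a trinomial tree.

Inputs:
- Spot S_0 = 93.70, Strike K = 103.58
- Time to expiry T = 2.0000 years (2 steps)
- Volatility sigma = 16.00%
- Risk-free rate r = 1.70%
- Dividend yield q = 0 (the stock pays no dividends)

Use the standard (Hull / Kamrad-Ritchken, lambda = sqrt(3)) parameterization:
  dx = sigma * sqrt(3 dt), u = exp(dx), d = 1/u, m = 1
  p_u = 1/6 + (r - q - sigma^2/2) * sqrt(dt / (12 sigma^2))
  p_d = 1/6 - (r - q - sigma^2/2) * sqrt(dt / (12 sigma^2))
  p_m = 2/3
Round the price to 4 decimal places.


Answer: Price = V(0,0) = 12.6664

Derivation:
dt = T/N = 1.000000; dx = sigma*sqrt(3*dt) = 0.277128
u = exp(dx) = 1.319335; d = 1/u = 0.757957
p_u = 0.174244, p_m = 0.666667, p_d = 0.159089
Discount per step: exp(-r*dt) = 0.983144
Stock lattice S(k, j) with j the centered position index:
  k=0: S(0,+0) = 93.7000
  k=1: S(1,-1) = 71.0206; S(1,+0) = 93.7000; S(1,+1) = 123.6217
  k=2: S(2,-2) = 53.8306; S(2,-1) = 71.0206; S(2,+0) = 93.7000; S(2,+1) = 123.6217; S(2,+2) = 163.0985
Terminal payoffs V(N, j) = max(K - S_T, 0):
  V(2,-2) = 49.749408; V(2,-1) = 32.559394; V(2,+0) = 9.880000; V(2,+1) = 0.000000; V(2,+2) = 0.000000
Backward induction: V(k, j) = exp(-r*dt) * [p_u * V(k+1, j+1) + p_m * V(k+1, j) + p_d * V(k+1, j-1)]
  V(1,-1) = exp(-r*dt) * [p_u*9.880000 + p_m*32.559394 + p_d*49.749408] = 30.814061
  V(1,+0) = exp(-r*dt) * [p_u*0.000000 + p_m*9.880000 + p_d*32.559394] = 11.568166
  V(1,+1) = exp(-r*dt) * [p_u*0.000000 + p_m*0.000000 + p_d*9.880000] = 1.545304
  V(0,+0) = exp(-r*dt) * [p_u*1.545304 + p_m*11.568166 + p_d*30.814061] = 12.666379


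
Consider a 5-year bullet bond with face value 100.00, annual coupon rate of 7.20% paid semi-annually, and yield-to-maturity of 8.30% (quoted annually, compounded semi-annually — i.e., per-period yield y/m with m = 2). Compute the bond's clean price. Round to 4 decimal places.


Coupon per period c = face * coupon_rate / m = 3.600000
Periods per year m = 2; per-period yield y/m = 0.041500
Number of cashflows N = 10
Cashflows (t years, CF_t, discount factor 1/(1+y/m)^(m*t), PV):
  t = 0.5000: CF_t = 3.600000, DF = 0.960154, PV = 3.456553
  t = 1.0000: CF_t = 3.600000, DF = 0.921895, PV = 3.318822
  t = 1.5000: CF_t = 3.600000, DF = 0.885161, PV = 3.186579
  t = 2.0000: CF_t = 3.600000, DF = 0.849890, PV = 3.059605
  t = 2.5000: CF_t = 3.600000, DF = 0.816025, PV = 2.937691
  t = 3.0000: CF_t = 3.600000, DF = 0.783510, PV = 2.820635
  t = 3.5000: CF_t = 3.600000, DF = 0.752290, PV = 2.708243
  t = 4.0000: CF_t = 3.600000, DF = 0.722314, PV = 2.600329
  t = 4.5000: CF_t = 3.600000, DF = 0.693532, PV = 2.496715
  t = 5.0000: CF_t = 103.600000, DF = 0.665897, PV = 68.986961
Price P = sum_t PV_t = 95.572133

Answer: Price = 95.5721


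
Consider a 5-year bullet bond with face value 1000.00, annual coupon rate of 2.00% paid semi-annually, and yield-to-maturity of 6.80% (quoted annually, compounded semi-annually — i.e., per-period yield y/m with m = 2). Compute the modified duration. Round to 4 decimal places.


Answer: Modified duration = 4.5941

Derivation:
Coupon per period c = face * coupon_rate / m = 10.000000
Periods per year m = 2; per-period yield y/m = 0.034000
Number of cashflows N = 10
Cashflows (t years, CF_t, discount factor 1/(1+y/m)^(m*t), PV):
  t = 0.5000: CF_t = 10.000000, DF = 0.967118, PV = 9.671180
  t = 1.0000: CF_t = 10.000000, DF = 0.935317, PV = 9.353172
  t = 1.5000: CF_t = 10.000000, DF = 0.904562, PV = 9.045621
  t = 2.0000: CF_t = 10.000000, DF = 0.874818, PV = 8.748183
  t = 2.5000: CF_t = 10.000000, DF = 0.846052, PV = 8.460525
  t = 3.0000: CF_t = 10.000000, DF = 0.818233, PV = 8.182326
  t = 3.5000: CF_t = 10.000000, DF = 0.791327, PV = 7.913274
  t = 4.0000: CF_t = 10.000000, DF = 0.765307, PV = 7.653070
  t = 4.5000: CF_t = 10.000000, DF = 0.740142, PV = 7.401422
  t = 5.0000: CF_t = 1010.000000, DF = 0.715805, PV = 722.962858
Price P = sum_t PV_t = 799.391631
First compute Macaulay numerator sum_t t * PV_t:
  t * PV_t at t = 0.5000: 4.835590
  t * PV_t at t = 1.0000: 9.353172
  t * PV_t at t = 1.5000: 13.568431
  t * PV_t at t = 2.0000: 17.496365
  t * PV_t at t = 2.5000: 21.151312
  t * PV_t at t = 3.0000: 24.546977
  t * PV_t at t = 3.5000: 27.696461
  t * PV_t at t = 4.0000: 30.612280
  t * PV_t at t = 4.5000: 33.306398
  t * PV_t at t = 5.0000: 3614.814291
Macaulay duration D = 3797.381278 / 799.391631 = 4.750339
Modified duration = D / (1 + y/m) = 4.750339 / (1 + 0.034000) = 4.594138


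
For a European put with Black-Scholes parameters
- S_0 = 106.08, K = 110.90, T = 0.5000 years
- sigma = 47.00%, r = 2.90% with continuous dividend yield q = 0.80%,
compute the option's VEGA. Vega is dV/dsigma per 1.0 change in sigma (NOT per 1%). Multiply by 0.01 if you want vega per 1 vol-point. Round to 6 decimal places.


d1 = 0.0640597584; d2 = -0.2682804288
phi(d1) = 0.3981245593; exp(-qT) = 0.9960079893; exp(-rT) = 0.9856046187
Vega = S * exp(-qT) * phi(d1) * sqrt(T) = 106.0800 * 0.9960079893 * 0.3981245593 * 0.7071067812 = 29.744064

Answer: Vega = 29.744064


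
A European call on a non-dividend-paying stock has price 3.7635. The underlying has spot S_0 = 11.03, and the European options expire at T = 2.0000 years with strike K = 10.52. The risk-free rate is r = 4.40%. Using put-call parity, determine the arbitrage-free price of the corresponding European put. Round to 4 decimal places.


Answer: Put price = 2.3673

Derivation:
Put-call parity: C - P = S_0 * exp(-qT) - K * exp(-rT).
S_0 * exp(-qT) = 11.0300 * 1.00000000 = 11.03000000
K * exp(-rT) = 10.5200 * 0.91576088 = 9.63380442
P = C - S*exp(-qT) + K*exp(-rT)
P = 3.7635 - 11.03000000 + 9.63380442 = 2.3673


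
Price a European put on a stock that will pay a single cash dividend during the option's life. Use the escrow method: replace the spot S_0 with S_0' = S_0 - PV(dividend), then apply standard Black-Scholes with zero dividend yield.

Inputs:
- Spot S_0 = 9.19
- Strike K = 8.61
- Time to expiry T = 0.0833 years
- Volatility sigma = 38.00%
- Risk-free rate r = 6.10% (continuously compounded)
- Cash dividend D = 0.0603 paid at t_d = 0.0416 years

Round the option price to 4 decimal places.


Answer: Price = 0.1686

Derivation:
PV(D) = D * exp(-r * t_d) = 0.0603 * 0.99746562 = 0.06014718
S_0' = S_0 - PV(D) = 9.1900 - 0.06014718 = 9.12985282
d1 = (ln(S_0'/K) + (r + sigma^2/2)*T) / (sigma*sqrt(T)) = 0.63570608
d2 = d1 - sigma*sqrt(T) = 0.52603147
exp(-rT) = 0.99493159
N(-d1) = 0.26248401; N(-d2) = 0.29943317
P = K * exp(-rT) * N(-d2) - S_0' * N(-d1) = 8.6100 * 0.99493159 * 0.29943317 - 9.12985282 * 0.26248401 = 0.1686


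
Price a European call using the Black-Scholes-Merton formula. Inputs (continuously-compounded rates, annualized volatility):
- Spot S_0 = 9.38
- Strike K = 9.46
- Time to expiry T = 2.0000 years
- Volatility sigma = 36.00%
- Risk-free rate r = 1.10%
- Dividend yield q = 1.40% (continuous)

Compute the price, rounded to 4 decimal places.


d1 = (ln(S/K) + (r - q + 0.5*sigma^2) * T) / (sigma * sqrt(T)) = 0.22609225
d2 = d1 - sigma * sqrt(T) = -0.28302464
exp(-rT) = 0.97824024; exp(-qT) = 0.97238837
C = S_0 * exp(-qT) * N(d1) - K * exp(-rT) * N(d2)
N(d1) = 0.58943516; N(d2) = 0.38857898
C = 9.3800 * 0.97238837 * 0.58943516 - 9.4600 * 0.97824024 * 0.38857898 = 1.7803

Answer: Price = 1.7803


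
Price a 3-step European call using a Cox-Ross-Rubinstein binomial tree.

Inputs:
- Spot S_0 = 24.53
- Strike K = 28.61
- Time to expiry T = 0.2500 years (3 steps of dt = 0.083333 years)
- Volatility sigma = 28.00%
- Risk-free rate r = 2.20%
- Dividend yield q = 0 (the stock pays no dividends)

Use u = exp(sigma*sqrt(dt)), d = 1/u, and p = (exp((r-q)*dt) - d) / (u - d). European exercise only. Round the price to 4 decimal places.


dt = T/N = 0.083333
u = exp(sigma*sqrt(dt)) = 1.084186; d = 1/u = 0.922351
p = (exp((r-q)*dt) - d) / (u - d) = 0.491143
Discount per step: exp(-r*dt) = 0.998168
Stock lattice S(k, i) with i counting down-moves:
  k=0: S(0,0) = 24.5300
  k=1: S(1,0) = 26.5951; S(1,1) = 22.6253
  k=2: S(2,0) = 28.8340; S(2,1) = 24.5300; S(2,2) = 20.8685
  k=3: S(3,0) = 31.2614; S(3,1) = 26.5951; S(3,2) = 22.6253; S(3,3) = 19.2480
Terminal payoffs V(N, i) = max(S_T - K, 0):
  V(3,0) = 2.651396; V(3,1) = 0.000000; V(3,2) = 0.000000; V(3,3) = 0.000000
Backward induction: V(k, i) = exp(-r*dt) * [p * V(k+1, i) + (1-p) * V(k+1, i+1)].
  V(2,0) = exp(-r*dt) * [p*2.651396 + (1-p)*0.000000] = 1.299828
  V(2,1) = exp(-r*dt) * [p*0.000000 + (1-p)*0.000000] = 0.000000
  V(2,2) = exp(-r*dt) * [p*0.000000 + (1-p)*0.000000] = 0.000000
  V(1,0) = exp(-r*dt) * [p*1.299828 + (1-p)*0.000000] = 0.637232
  V(1,1) = exp(-r*dt) * [p*0.000000 + (1-p)*0.000000] = 0.000000
  V(0,0) = exp(-r*dt) * [p*0.637232 + (1-p)*0.000000] = 0.312398

Answer: Price = V(0,0) = 0.3124


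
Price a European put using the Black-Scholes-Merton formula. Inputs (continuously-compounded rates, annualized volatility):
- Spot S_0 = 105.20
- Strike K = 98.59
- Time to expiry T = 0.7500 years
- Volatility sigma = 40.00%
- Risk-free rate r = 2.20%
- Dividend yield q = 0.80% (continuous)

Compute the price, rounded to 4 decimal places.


d1 = (ln(S/K) + (r - q + 0.5*sigma^2) * T) / (sigma * sqrt(T)) = 0.39084726
d2 = d1 - sigma * sqrt(T) = 0.04443710
exp(-rT) = 0.98363538; exp(-qT) = 0.99401796
P = K * exp(-rT) * N(-d2) - S_0 * exp(-qT) * N(-d1)
N(-d1) = 0.34795507; N(-d2) = 0.48227799
P = 98.5900 * 0.98363538 * 0.48227799 - 105.2000 * 0.99401796 * 0.34795507 = 10.3838

Answer: Price = 10.3838


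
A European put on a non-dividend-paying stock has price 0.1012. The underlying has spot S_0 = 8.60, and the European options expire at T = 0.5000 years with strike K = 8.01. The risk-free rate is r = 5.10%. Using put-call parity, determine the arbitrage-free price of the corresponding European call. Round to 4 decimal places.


Answer: Call price = 0.8929

Derivation:
Put-call parity: C - P = S_0 * exp(-qT) - K * exp(-rT).
S_0 * exp(-qT) = 8.6000 * 1.00000000 = 8.60000000
K * exp(-rT) = 8.0100 * 0.97482238 = 7.80832726
C = P + S*exp(-qT) - K*exp(-rT)
C = 0.1012 + 8.60000000 - 7.80832726 = 0.8929


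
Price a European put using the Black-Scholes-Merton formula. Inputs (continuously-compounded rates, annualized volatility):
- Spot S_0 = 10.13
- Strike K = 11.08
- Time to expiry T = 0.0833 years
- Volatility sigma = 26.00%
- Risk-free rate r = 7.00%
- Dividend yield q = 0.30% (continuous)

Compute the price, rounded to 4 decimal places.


Answer: Price = 0.9403

Derivation:
d1 = (ln(S/K) + (r - q + 0.5*sigma^2) * T) / (sigma * sqrt(T)) = -1.08266468
d2 = d1 - sigma * sqrt(T) = -1.15770520
exp(-rT) = 0.99418597; exp(-qT) = 0.99975013
P = K * exp(-rT) * N(-d2) - S_0 * exp(-qT) * N(-d1)
N(-d1) = 0.86052136; N(-d2) = 0.87650782
P = 11.0800 * 0.99418597 * 0.87650782 - 10.1300 * 0.99975013 * 0.86052136 = 0.9403


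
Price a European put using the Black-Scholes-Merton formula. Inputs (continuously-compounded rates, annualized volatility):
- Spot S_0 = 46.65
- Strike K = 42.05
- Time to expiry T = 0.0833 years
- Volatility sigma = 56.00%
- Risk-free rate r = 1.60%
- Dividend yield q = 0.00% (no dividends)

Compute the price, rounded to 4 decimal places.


Answer: Price = 1.1085

Derivation:
d1 = (ln(S/K) + (r - q + 0.5*sigma^2) * T) / (sigma * sqrt(T)) = 0.73136730
d2 = d1 - sigma * sqrt(T) = 0.56974156
exp(-rT) = 0.99866809; exp(-qT) = 1.00000000
P = K * exp(-rT) * N(-d2) - S_0 * exp(-qT) * N(-d1)
N(-d1) = 0.23227742; N(-d2) = 0.28442650
P = 42.0500 * 0.99866809 * 0.28442650 - 46.6500 * 1.00000000 * 0.23227742 = 1.1085


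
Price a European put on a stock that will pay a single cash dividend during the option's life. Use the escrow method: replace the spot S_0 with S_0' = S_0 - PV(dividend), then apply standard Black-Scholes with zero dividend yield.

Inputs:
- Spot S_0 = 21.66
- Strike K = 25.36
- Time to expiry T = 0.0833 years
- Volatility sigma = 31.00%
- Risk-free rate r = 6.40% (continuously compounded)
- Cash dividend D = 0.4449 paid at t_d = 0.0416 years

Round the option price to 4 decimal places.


Answer: Price = 4.0298

Derivation:
PV(D) = D * exp(-r * t_d) = 0.4449 * 0.99734114 = 0.44371707
S_0' = S_0 - PV(D) = 21.6600 - 0.44371707 = 21.21628293
d1 = (ln(S_0'/K) + (r + sigma^2/2)*T) / (sigma*sqrt(T)) = -1.88965893
d2 = d1 - sigma*sqrt(T) = -1.97913032
exp(-rT) = 0.99468299
N(-d1) = 0.97059820; N(-d2) = 0.97609933
P = K * exp(-rT) * N(-d2) - S_0' * N(-d1) = 25.3600 * 0.99468299 * 0.97609933 - 21.21628293 * 0.97059820 = 4.0298


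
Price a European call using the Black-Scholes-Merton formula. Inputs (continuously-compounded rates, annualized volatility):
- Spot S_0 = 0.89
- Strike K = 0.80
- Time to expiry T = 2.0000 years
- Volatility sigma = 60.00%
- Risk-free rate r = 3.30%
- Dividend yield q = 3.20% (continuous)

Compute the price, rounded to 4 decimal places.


Answer: Price = 0.3052

Derivation:
d1 = (ln(S/K) + (r - q + 0.5*sigma^2) * T) / (sigma * sqrt(T)) = 0.55226187
d2 = d1 - sigma * sqrt(T) = -0.29626627
exp(-rT) = 0.93613086; exp(-qT) = 0.93800500
C = S_0 * exp(-qT) * N(d1) - K * exp(-rT) * N(d2)
N(d1) = 0.70961552; N(d2) = 0.38351337
C = 0.8900 * 0.93800500 * 0.70961552 - 0.8000 * 0.93613086 * 0.38351337 = 0.3052


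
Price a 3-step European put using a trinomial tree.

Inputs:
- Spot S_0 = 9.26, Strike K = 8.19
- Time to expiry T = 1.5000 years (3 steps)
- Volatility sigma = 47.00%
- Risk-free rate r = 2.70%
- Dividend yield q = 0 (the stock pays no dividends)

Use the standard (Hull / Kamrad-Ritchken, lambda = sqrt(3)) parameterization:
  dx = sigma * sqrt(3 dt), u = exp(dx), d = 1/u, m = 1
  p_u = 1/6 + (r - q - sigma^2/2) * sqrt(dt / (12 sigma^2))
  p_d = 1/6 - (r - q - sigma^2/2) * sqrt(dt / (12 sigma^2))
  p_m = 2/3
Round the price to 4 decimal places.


Answer: Price = V(0,0) = 1.2896

Derivation:
dt = T/N = 0.500000; dx = sigma*sqrt(3*dt) = 0.575630
u = exp(dx) = 1.778251; d = 1/u = 0.562350
p_u = 0.130424, p_m = 0.666667, p_d = 0.202910
Discount per step: exp(-r*dt) = 0.986591
Stock lattice S(k, j) with j the centered position index:
  k=0: S(0,+0) = 9.2600
  k=1: S(1,-1) = 5.2074; S(1,+0) = 9.2600; S(1,+1) = 16.4666
  k=2: S(2,-2) = 2.9284; S(2,-1) = 5.2074; S(2,+0) = 9.2600; S(2,+1) = 16.4666; S(2,+2) = 29.2817
  k=3: S(3,-3) = 1.6468; S(3,-2) = 2.9284; S(3,-1) = 5.2074; S(3,+0) = 9.2600; S(3,+1) = 16.4666; S(3,+2) = 29.2817; S(3,+3) = 52.0703
Terminal payoffs V(N, j) = max(K - S_T, 0):
  V(3,-3) = 6.543233; V(3,-2) = 5.261636; V(3,-1) = 2.982635; V(3,+0) = 0.000000; V(3,+1) = 0.000000; V(3,+2) = 0.000000; V(3,+3) = 0.000000
Backward induction: V(k, j) = exp(-r*dt) * [p_u * V(k+1, j+1) + p_m * V(k+1, j) + p_d * V(k+1, j-1)]
  V(2,-2) = exp(-r*dt) * [p_u*2.982635 + p_m*5.261636 + p_d*6.543233] = 5.154392
  V(2,-1) = exp(-r*dt) * [p_u*0.000000 + p_m*2.982635 + p_d*5.261636] = 3.015080
  V(2,+0) = exp(-r*dt) * [p_u*0.000000 + p_m*0.000000 + p_d*2.982635] = 0.597090
  V(2,+1) = exp(-r*dt) * [p_u*0.000000 + p_m*0.000000 + p_d*0.000000] = 0.000000
  V(2,+2) = exp(-r*dt) * [p_u*0.000000 + p_m*0.000000 + p_d*0.000000] = 0.000000
  V(1,-1) = exp(-r*dt) * [p_u*0.597090 + p_m*3.015080 + p_d*5.154392] = 3.091782
  V(1,+0) = exp(-r*dt) * [p_u*0.000000 + p_m*0.597090 + p_d*3.015080] = 0.996307
  V(1,+1) = exp(-r*dt) * [p_u*0.000000 + p_m*0.000000 + p_d*0.597090] = 0.119531
  V(0,+0) = exp(-r*dt) * [p_u*0.119531 + p_m*0.996307 + p_d*3.091782] = 1.289618


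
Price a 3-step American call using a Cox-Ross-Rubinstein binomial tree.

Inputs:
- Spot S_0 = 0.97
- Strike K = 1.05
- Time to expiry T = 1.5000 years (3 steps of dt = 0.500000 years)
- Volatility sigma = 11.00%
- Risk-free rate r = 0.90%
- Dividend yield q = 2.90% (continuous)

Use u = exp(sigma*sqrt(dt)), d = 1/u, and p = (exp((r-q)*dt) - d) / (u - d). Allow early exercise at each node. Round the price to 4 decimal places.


Answer: Price = V(0,0) = 0.0143

Derivation:
dt = T/N = 0.500000
u = exp(sigma*sqrt(dt)) = 1.080887; d = 1/u = 0.925166
p = (exp((r-q)*dt) - d) / (u - d) = 0.416667
Discount per step: exp(-r*dt) = 0.995510
Stock lattice S(k, i) with i counting down-moves:
  k=0: S(0,0) = 0.9700
  k=1: S(1,0) = 1.0485; S(1,1) = 0.8974
  k=2: S(2,0) = 1.1333; S(2,1) = 0.9700; S(2,2) = 0.8303
  k=3: S(3,0) = 1.2249; S(3,1) = 1.0485; S(3,2) = 0.8974; S(3,3) = 0.7681
Terminal payoffs V(N, i) = max(S_T - K, 0):
  V(3,0) = 0.174933; V(3,1) = 0.000000; V(3,2) = 0.000000; V(3,3) = 0.000000
Backward induction: V(k, i) = exp(-r*dt) * [p * V(k+1, i) + (1-p) * V(k+1, i+1)]; then take max(V_cont, immediate exercise) for American.
  V(2,0) = exp(-r*dt) * [p*0.174933 + (1-p)*0.000000] = 0.072561; exercise = 0.083267; V(2,0) = max -> 0.083267
  V(2,1) = exp(-r*dt) * [p*0.000000 + (1-p)*0.000000] = 0.000000; exercise = 0.000000; V(2,1) = max -> 0.000000
  V(2,2) = exp(-r*dt) * [p*0.000000 + (1-p)*0.000000] = 0.000000; exercise = 0.000000; V(2,2) = max -> 0.000000
  V(1,0) = exp(-r*dt) * [p*0.083267 + (1-p)*0.000000] = 0.034539; exercise = 0.000000; V(1,0) = max -> 0.034539
  V(1,1) = exp(-r*dt) * [p*0.000000 + (1-p)*0.000000] = 0.000000; exercise = 0.000000; V(1,1) = max -> 0.000000
  V(0,0) = exp(-r*dt) * [p*0.034539 + (1-p)*0.000000] = 0.014326; exercise = 0.000000; V(0,0) = max -> 0.014326


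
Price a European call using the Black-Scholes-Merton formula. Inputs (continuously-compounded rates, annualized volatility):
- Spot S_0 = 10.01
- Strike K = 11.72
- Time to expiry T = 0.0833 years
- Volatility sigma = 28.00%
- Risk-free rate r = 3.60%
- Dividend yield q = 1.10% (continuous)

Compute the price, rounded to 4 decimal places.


d1 = (ln(S/K) + (r - q + 0.5*sigma^2) * T) / (sigma * sqrt(T)) = -1.88539685
d2 = d1 - sigma * sqrt(T) = -1.96620972
exp(-rT) = 0.99700569; exp(-qT) = 0.99908412
C = S_0 * exp(-qT) * N(d1) - K * exp(-rT) * N(d2)
N(d1) = 0.02968814; N(d2) = 0.02463720
C = 10.0100 * 0.99908412 * 0.02968814 - 11.7200 * 0.99700569 * 0.02463720 = 0.0090

Answer: Price = 0.0090


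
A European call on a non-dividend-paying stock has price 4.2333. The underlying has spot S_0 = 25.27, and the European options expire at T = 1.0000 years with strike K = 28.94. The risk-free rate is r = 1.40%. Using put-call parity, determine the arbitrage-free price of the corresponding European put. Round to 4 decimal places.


Put-call parity: C - P = S_0 * exp(-qT) - K * exp(-rT).
S_0 * exp(-qT) = 25.2700 * 1.00000000 = 25.27000000
K * exp(-rT) = 28.9400 * 0.98609754 = 28.53766293
P = C - S*exp(-qT) + K*exp(-rT)
P = 4.2333 - 25.27000000 + 28.53766293 = 7.5010

Answer: Put price = 7.5010


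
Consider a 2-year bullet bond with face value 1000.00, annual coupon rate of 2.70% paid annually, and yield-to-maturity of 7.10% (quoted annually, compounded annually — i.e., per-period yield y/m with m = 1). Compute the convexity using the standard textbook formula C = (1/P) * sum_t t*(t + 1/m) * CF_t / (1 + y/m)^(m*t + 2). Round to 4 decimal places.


Coupon per period c = face * coupon_rate / m = 27.000000
Periods per year m = 1; per-period yield y/m = 0.071000
Number of cashflows N = 2
Cashflows (t years, CF_t, discount factor 1/(1+y/m)^(m*t), PV):
  t = 1.0000: CF_t = 27.000000, DF = 0.933707, PV = 25.210084
  t = 2.0000: CF_t = 1027.000000, DF = 0.871808, PV = 895.347246
Price P = sum_t PV_t = 920.557330
Convexity numerator sum_t t*(t + 1/m) * CF_t / (1+y/m)^(m*t + 2):
  t = 1.0000: term = 43.956727
  t = 2.0000: term = 4683.427597
Convexity = (1/P) * sum = 4727.384324 / 920.557330 = 5.135350

Answer: Convexity = 5.1354


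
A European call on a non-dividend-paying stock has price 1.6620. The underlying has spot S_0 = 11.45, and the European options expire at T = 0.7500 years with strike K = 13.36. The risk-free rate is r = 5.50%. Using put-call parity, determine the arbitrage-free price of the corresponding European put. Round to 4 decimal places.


Answer: Put price = 3.0321

Derivation:
Put-call parity: C - P = S_0 * exp(-qT) - K * exp(-rT).
S_0 * exp(-qT) = 11.4500 * 1.00000000 = 11.45000000
K * exp(-rT) = 13.3600 * 0.95958920 = 12.82011175
P = C - S*exp(-qT) + K*exp(-rT)
P = 1.6620 - 11.45000000 + 12.82011175 = 3.0321


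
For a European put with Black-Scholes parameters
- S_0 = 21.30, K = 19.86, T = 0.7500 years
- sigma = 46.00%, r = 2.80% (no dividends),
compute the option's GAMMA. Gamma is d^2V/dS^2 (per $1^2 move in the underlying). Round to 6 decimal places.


Answer: Gamma = 0.042908

Derivation:
d1 = 0.4276142612; d2 = 0.0292425755
phi(d1) = 0.3640858777; exp(-qT) = 1.0000000000; exp(-rT) = 0.9792189646
Gamma = exp(-qT) * phi(d1) / (S * sigma * sqrt(T)) = 1.0000000000 * 0.3640858777 / (21.3000 * 0.4600 * 0.8660254038) = 0.042908


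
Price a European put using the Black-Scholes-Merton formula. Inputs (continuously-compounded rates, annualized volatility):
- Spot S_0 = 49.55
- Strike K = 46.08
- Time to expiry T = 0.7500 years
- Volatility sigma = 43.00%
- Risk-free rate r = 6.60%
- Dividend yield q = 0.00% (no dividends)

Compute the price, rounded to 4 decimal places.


Answer: Price = 4.4134

Derivation:
d1 = (ln(S/K) + (r - q + 0.5*sigma^2) * T) / (sigma * sqrt(T)) = 0.51408542
d2 = d1 - sigma * sqrt(T) = 0.14169450
exp(-rT) = 0.95170516; exp(-qT) = 1.00000000
P = K * exp(-rT) * N(-d2) - S_0 * exp(-qT) * N(-d1)
N(-d1) = 0.30359614; N(-d2) = 0.44366066
P = 46.0800 * 0.95170516 * 0.44366066 - 49.5500 * 1.00000000 * 0.30359614 = 4.4134
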